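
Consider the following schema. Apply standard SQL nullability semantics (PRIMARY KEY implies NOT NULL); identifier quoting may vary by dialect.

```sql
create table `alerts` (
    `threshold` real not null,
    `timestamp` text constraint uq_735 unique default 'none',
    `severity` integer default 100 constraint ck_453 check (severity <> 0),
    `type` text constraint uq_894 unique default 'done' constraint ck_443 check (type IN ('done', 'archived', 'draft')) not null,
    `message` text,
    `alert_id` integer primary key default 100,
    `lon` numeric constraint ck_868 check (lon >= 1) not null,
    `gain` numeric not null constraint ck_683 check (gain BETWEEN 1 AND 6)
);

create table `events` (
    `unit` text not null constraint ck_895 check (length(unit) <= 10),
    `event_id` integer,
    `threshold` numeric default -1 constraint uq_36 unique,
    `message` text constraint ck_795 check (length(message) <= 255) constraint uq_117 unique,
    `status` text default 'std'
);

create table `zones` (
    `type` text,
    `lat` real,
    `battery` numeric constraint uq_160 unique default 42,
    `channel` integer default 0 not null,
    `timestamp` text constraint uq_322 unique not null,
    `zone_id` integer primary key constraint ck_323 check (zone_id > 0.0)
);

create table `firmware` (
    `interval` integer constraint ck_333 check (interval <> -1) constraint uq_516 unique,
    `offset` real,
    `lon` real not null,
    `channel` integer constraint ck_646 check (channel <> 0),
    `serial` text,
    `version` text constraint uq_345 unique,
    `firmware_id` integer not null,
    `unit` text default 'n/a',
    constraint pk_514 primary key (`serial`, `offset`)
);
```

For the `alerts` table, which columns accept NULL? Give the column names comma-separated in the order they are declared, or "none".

timestamp, severity, message

- threshold: declared NOT NULL → not nullable.
- timestamp: UNIQUE does not imply NOT NULL → nullable.
- severity: CHECK does not forbid NULL (a CHECK constraint passes when its expression is NULL) → nullable.
- type: declared NOT NULL → not nullable.
- message: no NOT NULL constraint applies → nullable.
- alert_id: part of the PRIMARY KEY, which implies NOT NULL → not nullable.
- lon: declared NOT NULL → not nullable.
- gain: declared NOT NULL → not nullable.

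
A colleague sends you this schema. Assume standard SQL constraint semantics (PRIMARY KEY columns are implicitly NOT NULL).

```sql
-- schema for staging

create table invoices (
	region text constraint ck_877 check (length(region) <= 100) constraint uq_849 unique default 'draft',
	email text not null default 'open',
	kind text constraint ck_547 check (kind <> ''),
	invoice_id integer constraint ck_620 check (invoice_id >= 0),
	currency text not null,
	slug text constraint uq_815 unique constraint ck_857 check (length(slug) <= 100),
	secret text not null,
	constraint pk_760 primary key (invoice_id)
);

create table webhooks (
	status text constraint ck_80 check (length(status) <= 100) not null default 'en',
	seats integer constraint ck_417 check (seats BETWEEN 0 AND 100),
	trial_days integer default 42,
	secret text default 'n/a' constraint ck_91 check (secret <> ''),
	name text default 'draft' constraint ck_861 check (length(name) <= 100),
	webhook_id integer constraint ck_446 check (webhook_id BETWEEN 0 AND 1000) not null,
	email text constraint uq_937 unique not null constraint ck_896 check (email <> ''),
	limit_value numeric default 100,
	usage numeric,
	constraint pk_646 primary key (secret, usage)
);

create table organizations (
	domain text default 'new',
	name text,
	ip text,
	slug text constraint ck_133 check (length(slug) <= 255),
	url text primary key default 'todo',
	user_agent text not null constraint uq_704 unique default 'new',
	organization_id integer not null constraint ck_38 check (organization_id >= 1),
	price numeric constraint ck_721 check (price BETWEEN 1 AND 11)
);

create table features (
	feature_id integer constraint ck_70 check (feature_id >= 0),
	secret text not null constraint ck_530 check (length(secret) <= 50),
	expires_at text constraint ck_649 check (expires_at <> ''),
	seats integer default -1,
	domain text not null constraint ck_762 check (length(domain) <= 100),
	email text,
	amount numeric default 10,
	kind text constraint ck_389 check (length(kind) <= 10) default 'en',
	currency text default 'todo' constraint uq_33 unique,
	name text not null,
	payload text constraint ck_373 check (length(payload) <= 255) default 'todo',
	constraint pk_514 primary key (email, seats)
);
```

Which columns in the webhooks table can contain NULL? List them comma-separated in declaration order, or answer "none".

seats, trial_days, name, limit_value

- status: declared NOT NULL → not nullable.
- seats: CHECK does not forbid NULL (a CHECK constraint passes when its expression is NULL) → nullable.
- trial_days: DEFAULT only fills an omitted column; an explicit NULL is still allowed → nullable.
- secret: part of the PRIMARY KEY, which implies NOT NULL → not nullable.
- name: CHECK does not forbid NULL (a CHECK constraint passes when its expression is NULL) → nullable.
- webhook_id: declared NOT NULL → not nullable.
- email: declared NOT NULL → not nullable.
- limit_value: DEFAULT only fills an omitted column; an explicit NULL is still allowed → nullable.
- usage: part of the PRIMARY KEY, which implies NOT NULL → not nullable.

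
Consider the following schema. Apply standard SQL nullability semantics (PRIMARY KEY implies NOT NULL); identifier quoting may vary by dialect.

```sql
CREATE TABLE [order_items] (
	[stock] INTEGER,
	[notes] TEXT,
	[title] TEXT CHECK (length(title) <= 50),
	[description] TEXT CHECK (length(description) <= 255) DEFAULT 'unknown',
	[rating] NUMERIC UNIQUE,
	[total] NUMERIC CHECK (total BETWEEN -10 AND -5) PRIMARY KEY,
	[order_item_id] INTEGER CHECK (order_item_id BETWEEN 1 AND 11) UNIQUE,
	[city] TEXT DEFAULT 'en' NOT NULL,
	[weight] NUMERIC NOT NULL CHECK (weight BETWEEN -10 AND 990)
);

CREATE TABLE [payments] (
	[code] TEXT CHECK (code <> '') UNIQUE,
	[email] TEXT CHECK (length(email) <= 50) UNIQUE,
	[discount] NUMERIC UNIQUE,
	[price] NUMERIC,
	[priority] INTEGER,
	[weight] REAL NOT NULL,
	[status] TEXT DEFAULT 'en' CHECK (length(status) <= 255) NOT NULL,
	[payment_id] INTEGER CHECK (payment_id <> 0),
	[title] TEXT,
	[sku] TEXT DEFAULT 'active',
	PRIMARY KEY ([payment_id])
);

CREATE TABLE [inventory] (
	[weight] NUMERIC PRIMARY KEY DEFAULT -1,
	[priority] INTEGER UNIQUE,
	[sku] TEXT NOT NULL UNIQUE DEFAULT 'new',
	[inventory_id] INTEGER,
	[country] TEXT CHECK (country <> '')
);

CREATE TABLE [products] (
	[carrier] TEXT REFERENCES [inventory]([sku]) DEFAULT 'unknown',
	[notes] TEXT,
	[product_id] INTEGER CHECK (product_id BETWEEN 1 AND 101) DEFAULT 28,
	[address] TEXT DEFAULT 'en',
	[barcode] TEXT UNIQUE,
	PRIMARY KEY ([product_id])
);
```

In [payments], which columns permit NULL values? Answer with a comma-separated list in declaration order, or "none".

code, email, discount, price, priority, title, sku

- code: CHECK does not forbid NULL (a CHECK constraint passes when its expression is NULL) → nullable.
- email: CHECK does not forbid NULL (a CHECK constraint passes when its expression is NULL) → nullable.
- discount: UNIQUE does not imply NOT NULL → nullable.
- price: no NOT NULL constraint applies → nullable.
- priority: no NOT NULL constraint applies → nullable.
- weight: declared NOT NULL → not nullable.
- status: declared NOT NULL → not nullable.
- payment_id: part of the PRIMARY KEY, which implies NOT NULL → not nullable.
- title: no NOT NULL constraint applies → nullable.
- sku: DEFAULT only fills an omitted column; an explicit NULL is still allowed → nullable.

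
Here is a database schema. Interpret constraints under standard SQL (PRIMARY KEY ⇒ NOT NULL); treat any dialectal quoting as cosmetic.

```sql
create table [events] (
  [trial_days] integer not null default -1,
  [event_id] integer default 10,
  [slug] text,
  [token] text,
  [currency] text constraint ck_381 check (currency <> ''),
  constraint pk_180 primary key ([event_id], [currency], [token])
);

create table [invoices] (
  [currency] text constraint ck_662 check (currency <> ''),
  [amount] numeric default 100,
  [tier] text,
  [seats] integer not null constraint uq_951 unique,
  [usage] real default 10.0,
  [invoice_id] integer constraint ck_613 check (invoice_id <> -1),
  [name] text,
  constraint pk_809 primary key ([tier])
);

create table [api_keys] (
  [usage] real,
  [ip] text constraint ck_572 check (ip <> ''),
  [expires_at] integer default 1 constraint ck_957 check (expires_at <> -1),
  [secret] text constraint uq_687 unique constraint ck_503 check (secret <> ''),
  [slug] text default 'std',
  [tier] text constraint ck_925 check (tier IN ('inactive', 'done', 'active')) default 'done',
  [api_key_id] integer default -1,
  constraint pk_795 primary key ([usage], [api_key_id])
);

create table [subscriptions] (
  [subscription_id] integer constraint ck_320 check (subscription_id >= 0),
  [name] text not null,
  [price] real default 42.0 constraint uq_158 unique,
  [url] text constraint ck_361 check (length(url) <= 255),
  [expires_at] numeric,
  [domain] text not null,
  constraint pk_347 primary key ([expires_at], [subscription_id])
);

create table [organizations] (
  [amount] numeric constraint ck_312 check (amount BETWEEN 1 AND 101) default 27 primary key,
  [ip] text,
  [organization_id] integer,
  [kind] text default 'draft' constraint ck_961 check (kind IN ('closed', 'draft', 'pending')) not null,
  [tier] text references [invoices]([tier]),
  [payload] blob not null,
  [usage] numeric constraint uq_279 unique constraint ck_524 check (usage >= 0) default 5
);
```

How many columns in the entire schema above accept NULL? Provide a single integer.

events: 1 nullable (slug — PK (event_id, currency, token) and explicit NOT NULL columns excluded).
invoices: 5 nullable (currency, amount, usage, invoice_id, name — PK (tier) and explicit NOT NULL columns excluded).
api_keys: 5 nullable (ip, expires_at, secret, slug, tier — PK (usage, api_key_id) and explicit NOT NULL columns excluded).
subscriptions: 2 nullable (price, url — PK (expires_at, subscription_id) and explicit NOT NULL columns excluded).
organizations: 4 nullable (ip, organization_id, tier, usage — PK (amount) and explicit NOT NULL columns excluded).
Total: 1 + 5 + 5 + 2 + 4 = 17.

17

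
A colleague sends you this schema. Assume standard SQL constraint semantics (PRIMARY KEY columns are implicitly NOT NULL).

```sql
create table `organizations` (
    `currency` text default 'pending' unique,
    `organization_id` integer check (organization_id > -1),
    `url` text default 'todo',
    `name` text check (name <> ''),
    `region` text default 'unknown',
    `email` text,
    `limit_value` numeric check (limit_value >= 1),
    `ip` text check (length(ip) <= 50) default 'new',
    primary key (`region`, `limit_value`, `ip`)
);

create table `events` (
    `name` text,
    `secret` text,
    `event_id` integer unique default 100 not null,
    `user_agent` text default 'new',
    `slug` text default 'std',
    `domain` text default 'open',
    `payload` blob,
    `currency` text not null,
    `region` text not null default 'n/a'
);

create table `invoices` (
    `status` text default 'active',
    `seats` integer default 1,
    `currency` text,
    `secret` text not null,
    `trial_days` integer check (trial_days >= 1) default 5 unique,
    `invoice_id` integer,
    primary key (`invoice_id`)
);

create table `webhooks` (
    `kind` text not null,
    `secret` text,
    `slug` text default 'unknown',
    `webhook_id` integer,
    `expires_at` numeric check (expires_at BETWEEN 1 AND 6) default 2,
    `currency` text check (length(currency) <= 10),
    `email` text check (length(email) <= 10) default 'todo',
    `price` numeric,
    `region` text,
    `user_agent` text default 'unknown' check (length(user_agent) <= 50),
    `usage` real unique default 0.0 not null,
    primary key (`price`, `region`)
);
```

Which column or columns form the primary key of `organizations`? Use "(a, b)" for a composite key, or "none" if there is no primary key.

A table-level PRIMARY KEY clause names 3 columns: region, limit_value, ip.
This is a composite key — the combination is unique, not each column individually.

(region, limit_value, ip)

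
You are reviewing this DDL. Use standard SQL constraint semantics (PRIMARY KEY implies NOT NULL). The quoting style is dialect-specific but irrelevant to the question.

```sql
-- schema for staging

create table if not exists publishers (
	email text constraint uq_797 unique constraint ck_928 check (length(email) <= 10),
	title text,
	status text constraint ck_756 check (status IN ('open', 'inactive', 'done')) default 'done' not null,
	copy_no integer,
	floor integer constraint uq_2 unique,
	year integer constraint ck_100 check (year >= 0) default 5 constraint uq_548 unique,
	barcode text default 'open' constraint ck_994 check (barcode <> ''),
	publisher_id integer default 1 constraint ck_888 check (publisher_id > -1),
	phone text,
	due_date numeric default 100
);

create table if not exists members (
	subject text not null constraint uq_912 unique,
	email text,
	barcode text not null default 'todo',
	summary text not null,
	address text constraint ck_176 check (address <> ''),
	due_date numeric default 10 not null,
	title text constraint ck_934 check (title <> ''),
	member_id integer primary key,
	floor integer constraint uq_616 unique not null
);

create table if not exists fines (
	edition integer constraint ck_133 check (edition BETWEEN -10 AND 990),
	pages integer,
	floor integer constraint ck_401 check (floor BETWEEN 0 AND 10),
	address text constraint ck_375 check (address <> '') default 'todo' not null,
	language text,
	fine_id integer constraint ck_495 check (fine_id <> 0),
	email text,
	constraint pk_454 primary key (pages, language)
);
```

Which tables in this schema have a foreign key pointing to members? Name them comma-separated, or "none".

No REFERENCES clause anywhere in the schema names members.

none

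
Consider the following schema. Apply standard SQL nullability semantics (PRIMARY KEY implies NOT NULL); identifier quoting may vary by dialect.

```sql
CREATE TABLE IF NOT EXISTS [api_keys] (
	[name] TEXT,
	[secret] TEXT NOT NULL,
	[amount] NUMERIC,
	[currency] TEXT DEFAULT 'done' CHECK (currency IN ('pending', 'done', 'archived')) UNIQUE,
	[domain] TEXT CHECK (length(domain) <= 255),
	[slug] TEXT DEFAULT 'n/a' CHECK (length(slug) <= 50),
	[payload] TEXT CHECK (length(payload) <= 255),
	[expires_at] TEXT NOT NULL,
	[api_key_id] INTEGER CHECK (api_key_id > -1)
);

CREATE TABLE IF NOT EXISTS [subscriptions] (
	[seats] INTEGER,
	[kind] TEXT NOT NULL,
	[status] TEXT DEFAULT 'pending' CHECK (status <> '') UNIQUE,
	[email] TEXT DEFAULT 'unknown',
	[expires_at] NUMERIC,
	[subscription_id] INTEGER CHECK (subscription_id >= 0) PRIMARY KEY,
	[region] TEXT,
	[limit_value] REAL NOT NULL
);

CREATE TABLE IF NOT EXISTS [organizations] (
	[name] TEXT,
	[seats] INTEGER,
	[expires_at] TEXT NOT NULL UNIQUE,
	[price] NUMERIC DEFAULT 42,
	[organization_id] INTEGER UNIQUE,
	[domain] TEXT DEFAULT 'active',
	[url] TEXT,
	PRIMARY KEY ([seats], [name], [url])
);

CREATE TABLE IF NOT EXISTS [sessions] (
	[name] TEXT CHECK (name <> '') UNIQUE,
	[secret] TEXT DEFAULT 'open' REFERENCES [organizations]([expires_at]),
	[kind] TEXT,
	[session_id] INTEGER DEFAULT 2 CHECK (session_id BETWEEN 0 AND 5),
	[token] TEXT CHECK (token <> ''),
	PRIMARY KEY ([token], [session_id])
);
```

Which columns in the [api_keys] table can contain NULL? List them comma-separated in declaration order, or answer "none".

name, amount, currency, domain, slug, payload, api_key_id

- name: no NOT NULL constraint applies → nullable.
- secret: declared NOT NULL → not nullable.
- amount: no NOT NULL constraint applies → nullable.
- currency: CHECK does not forbid NULL (a CHECK constraint passes when its expression is NULL) → nullable.
- domain: CHECK does not forbid NULL (a CHECK constraint passes when its expression is NULL) → nullable.
- slug: CHECK does not forbid NULL (a CHECK constraint passes when its expression is NULL) → nullable.
- payload: CHECK does not forbid NULL (a CHECK constraint passes when its expression is NULL) → nullable.
- expires_at: declared NOT NULL → not nullable.
- api_key_id: CHECK does not forbid NULL (a CHECK constraint passes when its expression is NULL) → nullable.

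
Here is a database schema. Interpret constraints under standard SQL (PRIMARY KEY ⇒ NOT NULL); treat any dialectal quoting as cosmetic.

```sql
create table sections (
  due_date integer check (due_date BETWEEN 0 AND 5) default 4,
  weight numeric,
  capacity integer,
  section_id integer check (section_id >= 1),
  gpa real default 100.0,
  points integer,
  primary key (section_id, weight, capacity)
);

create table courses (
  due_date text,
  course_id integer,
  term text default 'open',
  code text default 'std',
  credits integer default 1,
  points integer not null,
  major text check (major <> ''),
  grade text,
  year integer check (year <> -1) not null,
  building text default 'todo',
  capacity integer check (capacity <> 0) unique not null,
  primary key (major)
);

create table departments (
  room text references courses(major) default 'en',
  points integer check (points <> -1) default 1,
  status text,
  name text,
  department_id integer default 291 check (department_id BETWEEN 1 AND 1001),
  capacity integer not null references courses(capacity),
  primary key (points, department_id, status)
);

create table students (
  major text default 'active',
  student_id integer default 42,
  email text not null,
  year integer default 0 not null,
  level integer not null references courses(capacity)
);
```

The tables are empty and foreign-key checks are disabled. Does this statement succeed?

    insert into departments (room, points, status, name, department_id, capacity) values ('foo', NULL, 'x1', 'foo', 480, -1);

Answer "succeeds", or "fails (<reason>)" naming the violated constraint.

points is explicitly set to NULL, but points is part of the PRIMARY KEY (implied NOT NULL).

fails (NOT NULL on points)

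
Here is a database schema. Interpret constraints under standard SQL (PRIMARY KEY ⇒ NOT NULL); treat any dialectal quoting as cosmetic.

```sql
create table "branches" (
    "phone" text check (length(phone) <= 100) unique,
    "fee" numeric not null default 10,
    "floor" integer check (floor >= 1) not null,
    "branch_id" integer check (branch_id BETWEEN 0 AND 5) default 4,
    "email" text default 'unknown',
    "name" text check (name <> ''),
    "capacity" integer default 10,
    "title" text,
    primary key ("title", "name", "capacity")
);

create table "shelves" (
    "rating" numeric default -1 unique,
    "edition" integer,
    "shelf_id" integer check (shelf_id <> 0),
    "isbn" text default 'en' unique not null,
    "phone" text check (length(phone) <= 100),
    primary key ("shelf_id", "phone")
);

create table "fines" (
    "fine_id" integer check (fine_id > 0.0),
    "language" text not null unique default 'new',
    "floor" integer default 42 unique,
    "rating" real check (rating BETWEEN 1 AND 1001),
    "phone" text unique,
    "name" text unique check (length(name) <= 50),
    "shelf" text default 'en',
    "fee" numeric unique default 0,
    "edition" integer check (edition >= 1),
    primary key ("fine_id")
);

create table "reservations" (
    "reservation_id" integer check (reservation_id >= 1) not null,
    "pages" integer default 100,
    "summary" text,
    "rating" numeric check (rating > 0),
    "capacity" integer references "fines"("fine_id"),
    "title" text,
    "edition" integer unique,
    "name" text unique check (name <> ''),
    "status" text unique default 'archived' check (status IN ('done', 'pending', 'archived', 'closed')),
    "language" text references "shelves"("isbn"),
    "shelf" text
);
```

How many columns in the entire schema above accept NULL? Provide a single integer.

branches: 3 nullable (phone, branch_id, email — PK (title, name, capacity) and explicit NOT NULL columns excluded).
shelves: 2 nullable (rating, edition — PK (shelf_id, phone) and explicit NOT NULL columns excluded).
fines: 7 nullable (floor, rating, phone, name, shelf, fee, edition — PK (fine_id) and explicit NOT NULL columns excluded).
reservations: 10 nullable (pages, summary, rating, capacity, title, edition, name, status, language, shelf — PK none and explicit NOT NULL columns excluded).
Total: 3 + 2 + 7 + 10 = 22.

22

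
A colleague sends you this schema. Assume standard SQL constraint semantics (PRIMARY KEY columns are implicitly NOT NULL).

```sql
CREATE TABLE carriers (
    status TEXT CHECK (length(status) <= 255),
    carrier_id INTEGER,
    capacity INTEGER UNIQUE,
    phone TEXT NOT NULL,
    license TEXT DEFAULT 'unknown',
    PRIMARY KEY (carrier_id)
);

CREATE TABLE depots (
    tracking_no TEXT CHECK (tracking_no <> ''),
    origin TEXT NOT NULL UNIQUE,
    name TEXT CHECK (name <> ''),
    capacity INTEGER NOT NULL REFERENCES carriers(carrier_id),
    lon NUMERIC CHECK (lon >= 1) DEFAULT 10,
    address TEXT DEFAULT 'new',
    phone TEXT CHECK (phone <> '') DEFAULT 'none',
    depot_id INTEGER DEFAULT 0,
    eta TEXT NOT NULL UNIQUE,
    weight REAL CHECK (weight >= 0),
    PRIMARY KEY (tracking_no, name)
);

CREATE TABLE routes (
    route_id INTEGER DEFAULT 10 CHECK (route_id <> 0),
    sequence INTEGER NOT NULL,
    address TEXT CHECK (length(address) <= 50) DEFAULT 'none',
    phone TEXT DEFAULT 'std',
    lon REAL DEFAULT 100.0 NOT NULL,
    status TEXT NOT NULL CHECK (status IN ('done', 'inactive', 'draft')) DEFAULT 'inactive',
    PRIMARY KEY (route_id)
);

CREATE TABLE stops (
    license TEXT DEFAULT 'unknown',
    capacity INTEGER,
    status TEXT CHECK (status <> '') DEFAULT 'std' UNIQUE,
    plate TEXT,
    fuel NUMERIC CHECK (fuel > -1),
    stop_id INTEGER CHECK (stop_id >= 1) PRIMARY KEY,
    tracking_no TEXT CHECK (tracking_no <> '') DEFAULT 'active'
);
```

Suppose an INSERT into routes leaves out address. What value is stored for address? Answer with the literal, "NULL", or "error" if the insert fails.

address has an explicit DEFAULT 'none'.
When the column is omitted from an INSERT, that default is used.

'none'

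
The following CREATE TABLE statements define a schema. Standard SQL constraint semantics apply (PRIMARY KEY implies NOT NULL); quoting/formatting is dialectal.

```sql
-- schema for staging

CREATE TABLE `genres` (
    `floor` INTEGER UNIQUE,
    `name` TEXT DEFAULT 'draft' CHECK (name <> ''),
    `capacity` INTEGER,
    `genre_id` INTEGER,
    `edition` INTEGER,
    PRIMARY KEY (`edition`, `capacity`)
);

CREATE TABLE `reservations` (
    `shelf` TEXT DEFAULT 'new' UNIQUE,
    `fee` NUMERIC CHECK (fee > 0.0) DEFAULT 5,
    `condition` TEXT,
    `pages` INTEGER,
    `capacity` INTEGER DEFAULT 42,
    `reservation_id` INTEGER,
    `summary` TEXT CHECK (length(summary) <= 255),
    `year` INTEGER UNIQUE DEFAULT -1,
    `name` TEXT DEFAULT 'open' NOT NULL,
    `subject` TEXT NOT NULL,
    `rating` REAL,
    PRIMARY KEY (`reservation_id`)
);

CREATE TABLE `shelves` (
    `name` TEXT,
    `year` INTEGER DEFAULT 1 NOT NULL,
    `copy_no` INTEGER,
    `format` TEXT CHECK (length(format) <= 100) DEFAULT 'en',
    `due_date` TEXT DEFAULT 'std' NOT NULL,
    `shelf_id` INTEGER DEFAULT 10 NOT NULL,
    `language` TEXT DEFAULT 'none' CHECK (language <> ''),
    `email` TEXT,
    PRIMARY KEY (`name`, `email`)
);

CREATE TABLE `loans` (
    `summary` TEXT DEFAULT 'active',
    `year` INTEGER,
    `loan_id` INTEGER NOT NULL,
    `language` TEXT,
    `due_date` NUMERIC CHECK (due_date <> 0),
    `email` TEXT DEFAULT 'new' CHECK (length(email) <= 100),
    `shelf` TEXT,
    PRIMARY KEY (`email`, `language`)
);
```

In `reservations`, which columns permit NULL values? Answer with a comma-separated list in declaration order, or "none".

- shelf: UNIQUE does not imply NOT NULL → nullable.
- fee: CHECK does not forbid NULL (a CHECK constraint passes when its expression is NULL) → nullable.
- condition: no NOT NULL constraint applies → nullable.
- pages: no NOT NULL constraint applies → nullable.
- capacity: DEFAULT only fills an omitted column; an explicit NULL is still allowed → nullable.
- reservation_id: part of the PRIMARY KEY, which implies NOT NULL → not nullable.
- summary: CHECK does not forbid NULL (a CHECK constraint passes when its expression is NULL) → nullable.
- year: UNIQUE does not imply NOT NULL → nullable.
- name: declared NOT NULL → not nullable.
- subject: declared NOT NULL → not nullable.
- rating: no NOT NULL constraint applies → nullable.

shelf, fee, condition, pages, capacity, summary, year, rating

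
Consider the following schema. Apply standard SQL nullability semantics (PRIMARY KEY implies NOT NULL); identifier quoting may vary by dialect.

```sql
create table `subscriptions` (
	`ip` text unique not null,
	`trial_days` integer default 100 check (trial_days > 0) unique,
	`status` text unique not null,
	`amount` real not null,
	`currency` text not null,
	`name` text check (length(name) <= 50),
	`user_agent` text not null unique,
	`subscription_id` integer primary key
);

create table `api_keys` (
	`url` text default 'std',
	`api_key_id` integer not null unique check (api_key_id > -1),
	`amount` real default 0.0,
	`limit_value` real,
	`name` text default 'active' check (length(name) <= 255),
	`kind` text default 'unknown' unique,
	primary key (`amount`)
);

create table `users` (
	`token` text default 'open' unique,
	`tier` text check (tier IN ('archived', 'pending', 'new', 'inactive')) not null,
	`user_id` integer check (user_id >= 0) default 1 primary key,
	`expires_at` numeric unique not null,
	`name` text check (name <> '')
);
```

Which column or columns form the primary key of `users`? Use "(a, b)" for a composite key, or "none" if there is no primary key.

user_id

user_id is declared PRIMARY KEY inline on the column.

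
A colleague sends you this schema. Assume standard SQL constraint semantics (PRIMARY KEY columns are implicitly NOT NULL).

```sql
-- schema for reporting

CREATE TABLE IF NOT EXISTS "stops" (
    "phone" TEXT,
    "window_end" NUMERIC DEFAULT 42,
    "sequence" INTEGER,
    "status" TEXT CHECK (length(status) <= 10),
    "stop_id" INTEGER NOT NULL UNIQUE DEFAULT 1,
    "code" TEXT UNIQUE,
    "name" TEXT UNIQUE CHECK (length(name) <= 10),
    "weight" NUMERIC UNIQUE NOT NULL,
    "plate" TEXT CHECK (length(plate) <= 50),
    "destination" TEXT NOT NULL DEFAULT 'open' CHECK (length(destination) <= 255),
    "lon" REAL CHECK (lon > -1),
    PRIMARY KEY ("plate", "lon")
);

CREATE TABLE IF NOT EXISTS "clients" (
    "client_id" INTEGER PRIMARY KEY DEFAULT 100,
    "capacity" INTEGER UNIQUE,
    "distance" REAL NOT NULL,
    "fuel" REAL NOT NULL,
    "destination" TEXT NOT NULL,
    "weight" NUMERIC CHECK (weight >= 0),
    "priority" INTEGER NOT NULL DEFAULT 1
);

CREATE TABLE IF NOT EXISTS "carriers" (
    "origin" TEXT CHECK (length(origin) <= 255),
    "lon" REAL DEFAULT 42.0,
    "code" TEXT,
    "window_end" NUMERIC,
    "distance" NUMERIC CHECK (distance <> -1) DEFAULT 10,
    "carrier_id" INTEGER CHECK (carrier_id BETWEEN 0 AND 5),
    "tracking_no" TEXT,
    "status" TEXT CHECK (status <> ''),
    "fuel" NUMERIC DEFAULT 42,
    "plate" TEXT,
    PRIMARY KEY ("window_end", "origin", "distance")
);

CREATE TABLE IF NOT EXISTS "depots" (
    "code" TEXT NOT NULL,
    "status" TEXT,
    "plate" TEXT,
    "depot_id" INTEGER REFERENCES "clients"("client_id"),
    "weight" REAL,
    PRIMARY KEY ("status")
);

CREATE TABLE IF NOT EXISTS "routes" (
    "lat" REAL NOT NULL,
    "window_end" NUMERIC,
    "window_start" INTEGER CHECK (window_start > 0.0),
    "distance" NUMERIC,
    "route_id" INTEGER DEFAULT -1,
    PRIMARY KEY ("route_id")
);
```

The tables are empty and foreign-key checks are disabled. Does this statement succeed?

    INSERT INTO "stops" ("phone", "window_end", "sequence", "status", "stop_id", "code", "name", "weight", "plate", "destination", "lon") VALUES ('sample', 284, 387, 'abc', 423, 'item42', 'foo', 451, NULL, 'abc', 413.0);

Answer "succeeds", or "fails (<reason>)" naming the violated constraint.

plate is explicitly set to NULL, but plate is part of the PRIMARY KEY (implied NOT NULL).

fails (NOT NULL on plate)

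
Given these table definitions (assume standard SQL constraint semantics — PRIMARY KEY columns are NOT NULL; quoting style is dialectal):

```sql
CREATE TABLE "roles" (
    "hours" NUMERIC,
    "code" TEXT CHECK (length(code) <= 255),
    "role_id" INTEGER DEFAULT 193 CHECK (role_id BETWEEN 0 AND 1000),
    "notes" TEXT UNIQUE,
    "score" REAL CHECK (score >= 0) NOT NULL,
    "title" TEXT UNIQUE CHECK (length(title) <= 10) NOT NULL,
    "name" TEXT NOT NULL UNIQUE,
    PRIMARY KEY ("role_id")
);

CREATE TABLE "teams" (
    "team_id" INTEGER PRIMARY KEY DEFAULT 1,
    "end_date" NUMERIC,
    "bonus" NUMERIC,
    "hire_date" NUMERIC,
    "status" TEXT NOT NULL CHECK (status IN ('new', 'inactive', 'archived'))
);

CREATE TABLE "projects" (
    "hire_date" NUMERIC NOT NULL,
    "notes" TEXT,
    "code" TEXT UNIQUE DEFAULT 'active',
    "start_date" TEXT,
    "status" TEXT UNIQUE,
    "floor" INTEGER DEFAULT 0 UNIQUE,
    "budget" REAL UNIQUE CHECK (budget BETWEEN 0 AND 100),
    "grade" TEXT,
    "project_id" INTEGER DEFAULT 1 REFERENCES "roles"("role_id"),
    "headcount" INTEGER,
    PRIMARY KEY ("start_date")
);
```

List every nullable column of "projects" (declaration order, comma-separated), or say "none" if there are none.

notes, code, status, floor, budget, grade, project_id, headcount

- hire_date: declared NOT NULL → not nullable.
- notes: no NOT NULL constraint applies → nullable.
- code: UNIQUE does not imply NOT NULL → nullable.
- start_date: part of the PRIMARY KEY, which implies NOT NULL → not nullable.
- status: UNIQUE does not imply NOT NULL → nullable.
- floor: UNIQUE does not imply NOT NULL → nullable.
- budget: CHECK does not forbid NULL (a CHECK constraint passes when its expression is NULL) → nullable.
- grade: no NOT NULL constraint applies → nullable.
- project_id: a foreign key column may be NULL unless separately constrained → nullable.
- headcount: no NOT NULL constraint applies → nullable.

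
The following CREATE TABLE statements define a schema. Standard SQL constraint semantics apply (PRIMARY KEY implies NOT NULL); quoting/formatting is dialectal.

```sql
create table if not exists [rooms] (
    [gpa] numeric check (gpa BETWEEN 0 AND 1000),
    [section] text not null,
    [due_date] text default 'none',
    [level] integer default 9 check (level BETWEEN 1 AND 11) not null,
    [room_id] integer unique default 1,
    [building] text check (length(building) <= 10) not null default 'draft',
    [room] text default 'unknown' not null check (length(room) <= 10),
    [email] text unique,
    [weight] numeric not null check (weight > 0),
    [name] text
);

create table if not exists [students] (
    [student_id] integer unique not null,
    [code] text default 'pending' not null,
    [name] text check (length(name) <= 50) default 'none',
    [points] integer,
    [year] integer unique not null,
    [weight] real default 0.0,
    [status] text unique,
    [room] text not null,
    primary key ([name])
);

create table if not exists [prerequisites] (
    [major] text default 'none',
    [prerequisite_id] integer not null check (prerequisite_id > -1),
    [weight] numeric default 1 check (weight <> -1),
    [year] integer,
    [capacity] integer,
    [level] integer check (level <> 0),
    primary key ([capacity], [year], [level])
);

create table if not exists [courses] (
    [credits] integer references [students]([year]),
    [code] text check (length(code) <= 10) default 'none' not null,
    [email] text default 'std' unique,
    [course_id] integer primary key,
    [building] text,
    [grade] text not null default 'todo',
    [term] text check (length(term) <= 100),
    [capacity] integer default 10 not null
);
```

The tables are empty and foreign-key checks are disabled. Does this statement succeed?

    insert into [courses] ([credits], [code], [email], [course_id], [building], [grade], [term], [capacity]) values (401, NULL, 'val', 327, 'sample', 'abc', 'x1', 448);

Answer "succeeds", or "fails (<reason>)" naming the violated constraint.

fails (NOT NULL on code)

code is explicitly set to NULL, but code is declared NOT NULL.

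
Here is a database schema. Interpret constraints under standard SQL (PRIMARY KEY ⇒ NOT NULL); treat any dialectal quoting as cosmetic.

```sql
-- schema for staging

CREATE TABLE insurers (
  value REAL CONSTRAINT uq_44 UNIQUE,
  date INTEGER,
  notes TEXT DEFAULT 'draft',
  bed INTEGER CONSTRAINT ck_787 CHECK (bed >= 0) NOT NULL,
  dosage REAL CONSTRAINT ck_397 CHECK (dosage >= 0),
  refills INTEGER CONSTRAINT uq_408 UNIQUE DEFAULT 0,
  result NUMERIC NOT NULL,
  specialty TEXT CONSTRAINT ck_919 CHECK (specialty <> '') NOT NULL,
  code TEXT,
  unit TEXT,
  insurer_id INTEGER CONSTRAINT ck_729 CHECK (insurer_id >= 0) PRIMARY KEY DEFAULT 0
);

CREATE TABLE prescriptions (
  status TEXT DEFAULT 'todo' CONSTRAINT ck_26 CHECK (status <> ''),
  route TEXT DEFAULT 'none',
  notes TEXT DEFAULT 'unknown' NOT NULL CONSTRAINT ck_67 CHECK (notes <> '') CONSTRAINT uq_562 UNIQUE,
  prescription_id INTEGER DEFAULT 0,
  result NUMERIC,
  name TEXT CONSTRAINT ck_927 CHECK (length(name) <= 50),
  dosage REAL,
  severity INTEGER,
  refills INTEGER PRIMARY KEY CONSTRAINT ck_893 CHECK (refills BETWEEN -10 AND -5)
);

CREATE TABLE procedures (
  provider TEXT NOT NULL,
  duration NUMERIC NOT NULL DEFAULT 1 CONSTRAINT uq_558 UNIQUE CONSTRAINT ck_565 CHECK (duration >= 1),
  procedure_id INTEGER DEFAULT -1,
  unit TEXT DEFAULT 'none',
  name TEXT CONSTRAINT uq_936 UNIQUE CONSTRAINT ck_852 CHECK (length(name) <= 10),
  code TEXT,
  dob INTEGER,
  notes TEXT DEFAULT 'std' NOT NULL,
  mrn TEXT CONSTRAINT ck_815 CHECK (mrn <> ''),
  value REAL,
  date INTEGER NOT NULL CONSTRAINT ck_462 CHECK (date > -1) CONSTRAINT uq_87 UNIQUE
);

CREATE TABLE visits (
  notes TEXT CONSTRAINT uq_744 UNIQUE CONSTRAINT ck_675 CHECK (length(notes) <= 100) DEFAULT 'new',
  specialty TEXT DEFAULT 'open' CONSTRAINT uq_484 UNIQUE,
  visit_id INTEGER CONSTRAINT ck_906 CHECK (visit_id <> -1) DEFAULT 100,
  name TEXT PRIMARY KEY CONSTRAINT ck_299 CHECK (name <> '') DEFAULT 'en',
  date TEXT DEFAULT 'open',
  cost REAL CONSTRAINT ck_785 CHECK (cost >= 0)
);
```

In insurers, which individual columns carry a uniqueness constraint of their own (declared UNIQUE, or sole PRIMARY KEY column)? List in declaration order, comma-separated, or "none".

value, refills, insurer_id

- value: declared UNIQUE → unique.
- date: no UNIQUE or single-column PK constraint.
- notes: no UNIQUE or single-column PK constraint.
- bed: no UNIQUE or single-column PK constraint.
- dosage: no UNIQUE or single-column PK constraint.
- refills: declared UNIQUE → unique.
- result: no UNIQUE or single-column PK constraint.
- specialty: no UNIQUE or single-column PK constraint.
- code: no UNIQUE or single-column PK constraint.
- unit: no UNIQUE or single-column PK constraint.
- insurer_id: single-column PRIMARY KEY → unique.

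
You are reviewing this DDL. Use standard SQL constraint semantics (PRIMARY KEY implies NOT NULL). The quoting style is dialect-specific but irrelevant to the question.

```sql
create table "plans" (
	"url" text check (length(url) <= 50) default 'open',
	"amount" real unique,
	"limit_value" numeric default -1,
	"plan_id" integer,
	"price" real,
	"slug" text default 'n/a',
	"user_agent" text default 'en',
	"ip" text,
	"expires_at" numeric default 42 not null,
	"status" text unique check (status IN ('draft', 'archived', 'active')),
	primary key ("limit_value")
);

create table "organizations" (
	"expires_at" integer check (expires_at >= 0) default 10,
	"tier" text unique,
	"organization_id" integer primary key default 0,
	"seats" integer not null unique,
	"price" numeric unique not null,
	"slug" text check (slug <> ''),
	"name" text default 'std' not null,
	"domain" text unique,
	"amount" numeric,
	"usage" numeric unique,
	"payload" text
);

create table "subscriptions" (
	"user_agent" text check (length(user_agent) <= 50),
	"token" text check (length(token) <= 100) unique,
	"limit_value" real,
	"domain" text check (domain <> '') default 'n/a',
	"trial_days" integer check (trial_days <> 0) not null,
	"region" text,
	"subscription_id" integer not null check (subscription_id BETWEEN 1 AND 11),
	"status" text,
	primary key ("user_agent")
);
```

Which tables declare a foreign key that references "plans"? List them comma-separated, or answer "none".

none

No REFERENCES clause anywhere in the schema names plans.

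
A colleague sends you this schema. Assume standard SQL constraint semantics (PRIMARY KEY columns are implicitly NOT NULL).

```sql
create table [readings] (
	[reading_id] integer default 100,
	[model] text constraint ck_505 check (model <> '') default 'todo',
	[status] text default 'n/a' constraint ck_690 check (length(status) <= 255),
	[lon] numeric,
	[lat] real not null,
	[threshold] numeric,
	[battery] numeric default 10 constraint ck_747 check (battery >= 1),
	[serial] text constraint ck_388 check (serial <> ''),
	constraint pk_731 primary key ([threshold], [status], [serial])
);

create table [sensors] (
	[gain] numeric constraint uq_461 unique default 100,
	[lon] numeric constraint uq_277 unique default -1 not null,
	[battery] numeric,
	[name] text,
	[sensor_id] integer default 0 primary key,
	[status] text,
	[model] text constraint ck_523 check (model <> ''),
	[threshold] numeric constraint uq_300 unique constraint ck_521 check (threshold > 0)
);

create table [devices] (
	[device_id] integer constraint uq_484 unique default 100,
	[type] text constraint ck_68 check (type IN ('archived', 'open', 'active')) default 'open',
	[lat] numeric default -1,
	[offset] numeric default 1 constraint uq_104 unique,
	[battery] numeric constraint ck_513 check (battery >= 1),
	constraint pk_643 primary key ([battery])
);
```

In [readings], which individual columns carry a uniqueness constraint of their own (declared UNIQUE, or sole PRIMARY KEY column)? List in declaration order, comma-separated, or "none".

- reading_id: no UNIQUE or single-column PK constraint.
- model: no UNIQUE or single-column PK constraint.
- status: part of a composite PRIMARY KEY — only the tuple is unique, not this column on its own.
- lon: no UNIQUE or single-column PK constraint.
- lat: no UNIQUE or single-column PK constraint.
- threshold: part of a composite PRIMARY KEY — only the tuple is unique, not this column on its own.
- battery: no UNIQUE or single-column PK constraint.
- serial: part of a composite PRIMARY KEY — only the tuple is unique, not this column on its own.

none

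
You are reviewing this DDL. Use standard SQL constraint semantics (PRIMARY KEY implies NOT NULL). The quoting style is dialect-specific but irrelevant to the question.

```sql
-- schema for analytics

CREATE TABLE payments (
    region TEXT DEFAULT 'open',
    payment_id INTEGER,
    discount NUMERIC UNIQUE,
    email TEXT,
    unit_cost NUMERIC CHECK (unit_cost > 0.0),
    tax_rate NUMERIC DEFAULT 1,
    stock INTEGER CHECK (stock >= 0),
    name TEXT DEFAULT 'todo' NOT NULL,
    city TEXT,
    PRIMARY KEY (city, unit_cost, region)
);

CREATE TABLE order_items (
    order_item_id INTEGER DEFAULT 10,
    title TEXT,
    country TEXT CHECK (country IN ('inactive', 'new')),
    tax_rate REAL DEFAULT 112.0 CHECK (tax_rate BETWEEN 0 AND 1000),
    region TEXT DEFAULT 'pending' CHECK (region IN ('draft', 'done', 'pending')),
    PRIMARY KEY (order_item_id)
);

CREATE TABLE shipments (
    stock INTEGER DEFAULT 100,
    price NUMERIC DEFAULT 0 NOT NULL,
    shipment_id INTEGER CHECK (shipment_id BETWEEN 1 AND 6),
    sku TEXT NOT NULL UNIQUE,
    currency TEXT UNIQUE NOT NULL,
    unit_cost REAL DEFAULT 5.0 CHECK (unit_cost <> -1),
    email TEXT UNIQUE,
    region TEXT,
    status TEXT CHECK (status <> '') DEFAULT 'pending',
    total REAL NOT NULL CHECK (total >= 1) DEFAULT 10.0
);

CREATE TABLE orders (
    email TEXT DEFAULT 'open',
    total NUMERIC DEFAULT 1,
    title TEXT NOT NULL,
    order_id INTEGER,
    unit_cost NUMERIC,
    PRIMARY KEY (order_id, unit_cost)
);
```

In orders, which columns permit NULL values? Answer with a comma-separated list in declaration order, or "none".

email, total

- email: DEFAULT only fills an omitted column; an explicit NULL is still allowed → nullable.
- total: DEFAULT only fills an omitted column; an explicit NULL is still allowed → nullable.
- title: declared NOT NULL → not nullable.
- order_id: part of the PRIMARY KEY, which implies NOT NULL → not nullable.
- unit_cost: part of the PRIMARY KEY, which implies NOT NULL → not nullable.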